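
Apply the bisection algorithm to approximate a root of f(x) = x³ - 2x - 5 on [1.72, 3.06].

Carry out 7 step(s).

f(x) = x³ - 2x - 5
Initial interval: [1.72, 3.06]

Iteration 1:
  c_1 = (1.720000 + 3.060000)/2 = 2.390000
  f(c_1) = f(2.390000) = 3.871919
  f(a) × f(c) < 0, new interval: [1.720000, 2.390000]
Iteration 2:
  c_2 = (1.720000 + 2.390000)/2 = 2.055000
  f(c_2) = f(2.055000) = -0.431684
  f(a) × f(c) ≥ 0, new interval: [2.055000, 2.390000]
Iteration 3:
  c_3 = (2.055000 + 2.390000)/2 = 2.222500
  f(c_3) = f(2.222500) = 1.533053
  f(a) × f(c) < 0, new interval: [2.055000, 2.222500]
Iteration 4:
  c_4 = (2.055000 + 2.222500)/2 = 2.138750
  f(c_4) = f(2.138750) = 0.505681
  f(a) × f(c) < 0, new interval: [2.055000, 2.138750]
Iteration 5:
  c_5 = (2.055000 + 2.138750)/2 = 2.096875
  f(c_5) = f(2.096875) = 0.025968
  f(a) × f(c) < 0, new interval: [2.055000, 2.096875]
Iteration 6:
  c_6 = (2.055000 + 2.096875)/2 = 2.075938
  f(c_6) = f(2.075938) = -0.205588
  f(a) × f(c) ≥ 0, new interval: [2.075938, 2.096875]
Iteration 7:
  c_7 = (2.075938 + 2.096875)/2 = 2.086406
  f(c_7) = f(2.086406) = -0.090496
  f(a) × f(c) ≥ 0, new interval: [2.086406, 2.096875]

After 7 iteration(s), the approximation is c_7 = 2.086406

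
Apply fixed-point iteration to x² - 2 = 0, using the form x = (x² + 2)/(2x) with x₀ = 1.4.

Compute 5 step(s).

Equation: x² - 2 = 0
Fixed-point form: x = (x² + 2)/(2x)
x₀ = 1.4

x_1 = g(1.400000) = 1.414286
x_2 = g(1.414286) = 1.414214
x_3 = g(1.414214) = 1.414214
x_4 = g(1.414214) = 1.414214
x_5 = g(1.414214) = 1.414214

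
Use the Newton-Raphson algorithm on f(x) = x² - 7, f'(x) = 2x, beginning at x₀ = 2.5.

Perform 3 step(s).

f(x) = x² - 7
f'(x) = 2x
x₀ = 2.5

Newton-Raphson formula: x_{n+1} = x_n - f(x_n)/f'(x_n)

Iteration 1:
  f(2.500000) = -0.750000
  f'(2.500000) = 5.000000
  x_1 = 2.500000 - (-0.750000)/5.000000 = 2.650000
Iteration 2:
  f(2.650000) = 0.022500
  f'(2.650000) = 5.300000
  x_2 = 2.650000 - 0.022500/5.300000 = 2.645755
Iteration 3:
  f(2.645755) = 0.000018
  f'(2.645755) = 5.291509
  x_3 = 2.645755 - 0.000018/5.291509 = 2.645751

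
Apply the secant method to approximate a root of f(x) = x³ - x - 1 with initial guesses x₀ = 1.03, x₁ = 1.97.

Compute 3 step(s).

f(x) = x³ - x - 1
x₀ = 1.03, x₁ = 1.97

Secant formula: x_{n+1} = x_n - f(x_n)(x_n - x_{n-1})/(f(x_n) - f(x_{n-1}))

Iteration 1:
  f(1.030000) = -0.937273
  f(1.970000) = 4.675373
  x_2 = 1.970000 - 4.675373×(1.970000 - 1.030000)/(4.675373 - (-0.937273))
       = 1.186973
Iteration 2:
  f(1.970000) = 4.675373
  f(1.186973) = -0.514639
  x_3 = 1.186973 - (-0.514639)×(1.186973 - 1.970000)/(-0.514639 - 4.675373)
       = 1.264618
Iteration 3:
  f(1.186973) = -0.514639
  f(1.264618) = -0.242166
  x_4 = 1.264618 - (-0.242166)×(1.264618 - 1.186973)/(-0.242166 - (-0.514639))
       = 1.333626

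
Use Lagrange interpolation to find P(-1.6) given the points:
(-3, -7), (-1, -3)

Lagrange interpolation formula:
P(x) = Σ yᵢ × Lᵢ(x)
where Lᵢ(x) = Π_{j≠i} (x - xⱼ)/(xᵢ - xⱼ)

L_0(-1.6) = (-1.6 - (-1))/(-3 - (-1)) = 0.300000
L_1(-1.6) = (-1.6 - (-3))/(-1 - (-3)) = 0.700000

P(-1.6) = (-7)×L_0(-1.6) + (-3)×L_1(-1.6)
P(-1.6) = -4.200000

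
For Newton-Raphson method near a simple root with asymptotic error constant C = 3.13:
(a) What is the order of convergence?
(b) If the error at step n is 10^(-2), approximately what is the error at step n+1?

(a) Newton-Raphson has quadratic (order 2) convergence near simple roots.
    This means |e_{n+1}| ≈ C|e_n|².

(b) With |e_n| = 10^(-2) and C = 3.13:
    |e_{n+1}| ≈ 3.13 × (10^(-2))² = 3.13 × 10^(-4)

(a) 2 (quadratic); (b) |e_{n+1}| ≈ 3.130e-04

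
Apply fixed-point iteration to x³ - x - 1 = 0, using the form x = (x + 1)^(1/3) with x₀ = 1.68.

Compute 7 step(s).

Equation: x³ - x - 1 = 0
Fixed-point form: x = (x + 1)^(1/3)
x₀ = 1.68

x_1 = g(1.680000) = 1.389030
x_2 = g(1.389030) = 1.336823
x_3 = g(1.336823) = 1.327013
x_4 = g(1.327013) = 1.325154
x_5 = g(1.325154) = 1.324801
x_6 = g(1.324801) = 1.324734
x_7 = g(1.324734) = 1.324721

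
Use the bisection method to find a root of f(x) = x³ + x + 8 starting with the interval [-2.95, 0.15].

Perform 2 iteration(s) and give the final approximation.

f(x) = x³ + x + 8
Initial interval: [-2.95, 0.15]

Iteration 1:
  c_1 = (-2.950000 + 0.150000)/2 = -1.400000
  f(c_1) = f(-1.400000) = 3.856000
  f(a) × f(c) < 0, new interval: [-2.950000, -1.400000]
Iteration 2:
  c_2 = (-2.950000 + (-1.400000))/2 = -2.175000
  f(c_2) = f(-2.175000) = -4.464109
  f(a) × f(c) ≥ 0, new interval: [-2.175000, -1.400000]

After 2 iteration(s), the approximation is c_2 = -2.175000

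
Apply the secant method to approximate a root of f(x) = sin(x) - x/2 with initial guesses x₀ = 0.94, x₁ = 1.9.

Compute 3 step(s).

f(x) = sin(x) - x/2
x₀ = 0.94, x₁ = 1.9

Secant formula: x_{n+1} = x_n - f(x_n)(x_n - x_{n-1})/(f(x_n) - f(x_{n-1}))

Iteration 1:
  f(0.940000) = 0.337558
  f(1.900000) = -0.003700
  x_2 = 1.900000 - (-0.003700)×(1.900000 - 0.940000)/(-0.003700 - 0.337558)
       = 1.889592
Iteration 2:
  f(1.900000) = -0.003700
  f(1.889592) = 0.004818
  x_3 = 1.889592 - 0.004818×(1.889592 - 1.900000)/(0.004818 - (-0.003700))
       = 1.895479
Iteration 3:
  f(1.889592) = 0.004818
  f(1.895479) = 0.000013
  x_4 = 1.895479 - 0.000013×(1.895479 - 1.889592)/(0.000013 - 0.004818)
       = 1.895494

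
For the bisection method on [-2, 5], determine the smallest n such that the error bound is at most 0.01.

We need (b-a)/2^n ≤ 0.01
(5 - (-2))/2^n ≤ 0.01
7/2^n ≤ 0.01
2^n ≥ 700
n ≥ log₂(700) = 9.45
n ≥ 10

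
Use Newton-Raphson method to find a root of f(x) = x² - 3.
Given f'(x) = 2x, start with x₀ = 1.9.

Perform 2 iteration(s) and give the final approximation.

f(x) = x² - 3
f'(x) = 2x
x₀ = 1.9

Newton-Raphson formula: x_{n+1} = x_n - f(x_n)/f'(x_n)

Iteration 1:
  f(1.900000) = 0.610000
  f'(1.900000) = 3.800000
  x_1 = 1.900000 - 0.610000/3.800000 = 1.739474
Iteration 2:
  f(1.739474) = 0.025769
  f'(1.739474) = 3.478947
  x_2 = 1.739474 - 0.025769/3.478947 = 1.732067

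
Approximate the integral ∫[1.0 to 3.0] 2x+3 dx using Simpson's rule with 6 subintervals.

f(x) = 2x+3
a = 1.0, b = 3.0, n = 6
h = (b - a)/n = 0.333333

Simpson's rule: (h/3)[f(x₀) + 4f(x₁) + 2f(x₂) + ... + f(xₙ)]

x_0 = 1.0000, f(x_0) = 5.000000, coefficient = 1
x_1 = 1.3333, f(x_1) = 5.666667, coefficient = 4
x_2 = 1.6667, f(x_2) = 6.333333, coefficient = 2
x_3 = 2.0000, f(x_3) = 7.000000, coefficient = 4
x_4 = 2.3333, f(x_4) = 7.666667, coefficient = 2
x_5 = 2.6667, f(x_5) = 8.333333, coefficient = 4
x_6 = 3.0000, f(x_6) = 9.000000, coefficient = 1

I ≈ (0.333333/3) × 126.000000 = 14.000000
Exact value: 14.000000
Error: 0.000000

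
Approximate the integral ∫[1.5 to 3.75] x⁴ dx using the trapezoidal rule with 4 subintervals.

f(x) = x⁴
a = 1.5, b = 3.75, n = 4
h = (b - a)/n = 0.562500

Trapezoidal rule: (h/2)[f(x₀) + 2f(x₁) + 2f(x₂) + ... + f(xₙ)]

x_0 = 1.5000, f(x_0) = 5.062500, coefficient = 1
x_1 = 2.0625, f(x_1) = 18.095718, coefficient = 2
x_2 = 2.6250, f(x_2) = 47.480713, coefficient = 2
x_3 = 3.1875, f(x_3) = 103.228775, coefficient = 2
x_4 = 3.7500, f(x_4) = 197.753906, coefficient = 1

I ≈ (0.562500/2) × 540.426819 = 151.995043
Exact value: 146.796680
Error: 5.198363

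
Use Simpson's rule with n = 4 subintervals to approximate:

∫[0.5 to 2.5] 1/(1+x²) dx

f(x) = 1/(1+x²)
a = 0.5, b = 2.5, n = 4
h = (b - a)/n = 0.500000

Simpson's rule: (h/3)[f(x₀) + 4f(x₁) + 2f(x₂) + ... + f(xₙ)]

x_0 = 0.5000, f(x_0) = 0.800000, coefficient = 1
x_1 = 1.0000, f(x_1) = 0.500000, coefficient = 4
x_2 = 1.5000, f(x_2) = 0.307692, coefficient = 2
x_3 = 2.0000, f(x_3) = 0.200000, coefficient = 4
x_4 = 2.5000, f(x_4) = 0.137931, coefficient = 1

I ≈ (0.500000/3) × 4.353316 = 0.725553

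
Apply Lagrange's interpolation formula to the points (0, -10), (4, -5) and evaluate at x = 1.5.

Lagrange interpolation formula:
P(x) = Σ yᵢ × Lᵢ(x)
where Lᵢ(x) = Π_{j≠i} (x - xⱼ)/(xᵢ - xⱼ)

L_0(1.5) = (1.5 - 4)/(0 - 4) = 0.625000
L_1(1.5) = (1.5 - 0)/(4 - 0) = 0.375000

P(1.5) = (-10)×L_0(1.5) + (-5)×L_1(1.5)
P(1.5) = -8.125000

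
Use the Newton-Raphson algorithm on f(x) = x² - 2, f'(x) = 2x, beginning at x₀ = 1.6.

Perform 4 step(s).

f(x) = x² - 2
f'(x) = 2x
x₀ = 1.6

Newton-Raphson formula: x_{n+1} = x_n - f(x_n)/f'(x_n)

Iteration 1:
  f(1.600000) = 0.560000
  f'(1.600000) = 3.200000
  x_1 = 1.600000 - 0.560000/3.200000 = 1.425000
Iteration 2:
  f(1.425000) = 0.030625
  f'(1.425000) = 2.850000
  x_2 = 1.425000 - 0.030625/2.850000 = 1.414254
Iteration 3:
  f(1.414254) = 0.000115
  f'(1.414254) = 2.828509
  x_3 = 1.414254 - 0.000115/2.828509 = 1.414214
Iteration 4:
  f(1.414214) = 0.000000
  f'(1.414214) = 2.828427
  x_4 = 1.414214 - 0.000000/2.828427 = 1.414214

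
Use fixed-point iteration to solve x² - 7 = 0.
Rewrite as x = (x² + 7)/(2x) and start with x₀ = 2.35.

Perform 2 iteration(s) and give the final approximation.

Equation: x² - 7 = 0
Fixed-point form: x = (x² + 7)/(2x)
x₀ = 2.35

x_1 = g(2.350000) = 2.664362
x_2 = g(2.664362) = 2.645816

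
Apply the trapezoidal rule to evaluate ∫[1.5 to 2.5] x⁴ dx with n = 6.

f(x) = x⁴
a = 1.5, b = 2.5, n = 6
h = (b - a)/n = 0.166667

Trapezoidal rule: (h/2)[f(x₀) + 2f(x₁) + 2f(x₂) + ... + f(xₙ)]

x_0 = 1.5000, f(x_0) = 5.062500, coefficient = 1
x_1 = 1.6667, f(x_1) = 7.716049, coefficient = 2
x_2 = 1.8333, f(x_2) = 11.297068, coefficient = 2
x_3 = 2.0000, f(x_3) = 16.000000, coefficient = 2
x_4 = 2.1667, f(x_4) = 22.037809, coefficient = 2
x_5 = 2.3333, f(x_5) = 29.641975, coefficient = 2
x_6 = 2.5000, f(x_6) = 39.062500, coefficient = 1

I ≈ (0.166667/2) × 217.510802 = 18.125900
Exact value: 18.012500
Error: 0.113400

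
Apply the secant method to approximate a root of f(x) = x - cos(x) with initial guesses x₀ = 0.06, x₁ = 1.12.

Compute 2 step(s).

f(x) = x - cos(x)
x₀ = 0.06, x₁ = 1.12

Secant formula: x_{n+1} = x_n - f(x_n)(x_n - x_{n-1})/(f(x_n) - f(x_{n-1}))

Iteration 1:
  f(0.060000) = -0.938201
  f(1.120000) = 0.684318
  x_2 = 1.120000 - 0.684318×(1.120000 - 0.060000)/(0.684318 - (-0.938201))
       = 0.672932
Iteration 2:
  f(1.120000) = 0.684318
  f(0.672932) = -0.109066
  x_3 = 0.672932 - (-0.109066)×(0.672932 - 1.120000)/(-0.109066 - 0.684318)
       = 0.734390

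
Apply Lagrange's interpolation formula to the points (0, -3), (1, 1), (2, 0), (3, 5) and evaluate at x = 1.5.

Lagrange interpolation formula:
P(x) = Σ yᵢ × Lᵢ(x)
where Lᵢ(x) = Π_{j≠i} (x - xⱼ)/(xᵢ - xⱼ)

L_0(1.5) = (1.5 - 1)/(0 - 1) × (1.5 - 2)/(0 - 2) × (1.5 - 3)/(0 - 3) = -0.062500
L_1(1.5) = (1.5 - 0)/(1 - 0) × (1.5 - 2)/(1 - 2) × (1.5 - 3)/(1 - 3) = 0.562500
L_2(1.5) = (1.5 - 0)/(2 - 0) × (1.5 - 1)/(2 - 1) × (1.5 - 3)/(2 - 3) = 0.562500
L_3(1.5) = (1.5 - 0)/(3 - 0) × (1.5 - 1)/(3 - 1) × (1.5 - 2)/(3 - 2) = -0.062500

P(1.5) = (-3)×L_0(1.5) + 1×L_1(1.5) + 0×L_2(1.5) + 5×L_3(1.5)
P(1.5) = 0.437500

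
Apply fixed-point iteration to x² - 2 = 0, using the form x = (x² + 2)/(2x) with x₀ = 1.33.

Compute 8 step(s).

Equation: x² - 2 = 0
Fixed-point form: x = (x² + 2)/(2x)
x₀ = 1.33

x_1 = g(1.330000) = 1.416880
x_2 = g(1.416880) = 1.414216
x_3 = g(1.414216) = 1.414214
x_4 = g(1.414214) = 1.414214
x_5 = g(1.414214) = 1.414214
x_6 = g(1.414214) = 1.414214
x_7 = g(1.414214) = 1.414214
x_8 = g(1.414214) = 1.414214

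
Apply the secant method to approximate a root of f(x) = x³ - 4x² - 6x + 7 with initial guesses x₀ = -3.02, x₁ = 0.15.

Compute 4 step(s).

f(x) = x³ - 4x² - 6x + 7
x₀ = -3.02, x₁ = 0.15

Secant formula: x_{n+1} = x_n - f(x_n)(x_n - x_{n-1})/(f(x_n) - f(x_{n-1}))

Iteration 1:
  f(-3.020000) = -38.905208
  f(0.150000) = 6.013375
  x_2 = 0.150000 - 6.013375×(0.150000 - (-3.020000))/(6.013375 - (-38.905208))
       = -0.274377
Iteration 2:
  f(0.150000) = 6.013375
  f(-0.274377) = 8.324474
  x_3 = -0.274377 - 8.324474×(-0.274377 - 0.150000)/(8.324474 - 6.013375)
       = 1.254209
Iteration 3:
  f(-0.274377) = 8.324474
  f(1.254209) = -4.844492
  x_4 = 1.254209 - (-4.844492)×(1.254209 - (-0.274377))/(-4.844492 - 8.324474)
       = 0.691885
Iteration 4:
  f(1.254209) = -4.844492
  f(0.691885) = 1.265077
  x_5 = 0.691885 - 1.265077×(0.691885 - 1.254209)/(1.265077 - (-4.844492))
       = 0.808323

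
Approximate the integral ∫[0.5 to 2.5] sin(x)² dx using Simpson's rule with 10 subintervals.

f(x) = sin(x)²
a = 0.5, b = 2.5, n = 10
h = (b - a)/n = 0.200000

Simpson's rule: (h/3)[f(x₀) + 4f(x₁) + 2f(x₂) + ... + f(xₙ)]

x_0 = 0.5000, f(x_0) = 0.229849, coefficient = 1
x_1 = 0.7000, f(x_1) = 0.415016, coefficient = 4
x_2 = 0.9000, f(x_2) = 0.613601, coefficient = 2
x_3 = 1.1000, f(x_3) = 0.794251, coefficient = 4
x_4 = 1.3000, f(x_4) = 0.928444, coefficient = 2
x_5 = 1.5000, f(x_5) = 0.994996, coefficient = 4
x_6 = 1.7000, f(x_6) = 0.983399, coefficient = 2
x_7 = 1.9000, f(x_7) = 0.895484, coefficient = 4
x_8 = 2.1000, f(x_8) = 0.745130, coefficient = 2
x_9 = 2.3000, f(x_9) = 0.556076, coefficient = 4
x_10 = 2.5000, f(x_10) = 0.358169, coefficient = 1

I ≈ (0.200000/3) × 21.752461 = 1.450164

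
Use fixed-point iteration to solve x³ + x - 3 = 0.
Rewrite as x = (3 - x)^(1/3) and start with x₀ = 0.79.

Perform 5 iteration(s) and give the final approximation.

Equation: x³ + x - 3 = 0
Fixed-point form: x = (3 - x)^(1/3)
x₀ = 0.79

x_1 = g(0.790000) = 1.302559
x_2 = g(1.302559) = 1.192884
x_3 = g(1.192884) = 1.218041
x_4 = g(1.218041) = 1.212363
x_5 = g(1.212363) = 1.213649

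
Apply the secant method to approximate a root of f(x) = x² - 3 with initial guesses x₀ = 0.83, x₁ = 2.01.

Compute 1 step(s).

f(x) = x² - 3
x₀ = 0.83, x₁ = 2.01

Secant formula: x_{n+1} = x_n - f(x_n)(x_n - x_{n-1})/(f(x_n) - f(x_{n-1}))

Iteration 1:
  f(0.830000) = -2.311100
  f(2.010000) = 1.040100
  x_2 = 2.010000 - 1.040100×(2.010000 - 0.830000)/(1.040100 - (-2.311100))
       = 1.643768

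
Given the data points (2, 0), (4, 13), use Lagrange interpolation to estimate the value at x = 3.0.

Lagrange interpolation formula:
P(x) = Σ yᵢ × Lᵢ(x)
where Lᵢ(x) = Π_{j≠i} (x - xⱼ)/(xᵢ - xⱼ)

L_0(3.0) = (3.0 - 4)/(2 - 4) = 0.500000
L_1(3.0) = (3.0 - 2)/(4 - 2) = 0.500000

P(3.0) = 0×L_0(3.0) + 13×L_1(3.0)
P(3.0) = 6.500000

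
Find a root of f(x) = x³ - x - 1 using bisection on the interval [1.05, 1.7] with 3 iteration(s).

f(x) = x³ - x - 1
Initial interval: [1.05, 1.7]

Iteration 1:
  c_1 = (1.050000 + 1.700000)/2 = 1.375000
  f(c_1) = f(1.375000) = 0.224609
  f(a) × f(c) < 0, new interval: [1.050000, 1.375000]
Iteration 2:
  c_2 = (1.050000 + 1.375000)/2 = 1.212500
  f(c_2) = f(1.212500) = -0.429936
  f(a) × f(c) ≥ 0, new interval: [1.212500, 1.375000]
Iteration 3:
  c_3 = (1.212500 + 1.375000)/2 = 1.293750
  f(c_3) = f(1.293750) = -0.128285
  f(a) × f(c) ≥ 0, new interval: [1.293750, 1.375000]

After 3 iteration(s), the approximation is c_3 = 1.293750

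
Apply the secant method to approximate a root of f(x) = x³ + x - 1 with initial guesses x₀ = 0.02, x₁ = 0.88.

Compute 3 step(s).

f(x) = x³ + x - 1
x₀ = 0.02, x₁ = 0.88

Secant formula: x_{n+1} = x_n - f(x_n)(x_n - x_{n-1})/(f(x_n) - f(x_{n-1}))

Iteration 1:
  f(0.020000) = -0.979992
  f(0.880000) = 0.561472
  x_2 = 0.880000 - 0.561472×(0.880000 - 0.020000)/(0.561472 - (-0.979992))
       = 0.566748
Iteration 2:
  f(0.880000) = 0.561472
  f(0.566748) = -0.251210
  x_3 = 0.566748 - (-0.251210)×(0.566748 - 0.880000)/(-0.251210 - 0.561472)
       = 0.663578
Iteration 3:
  f(0.566748) = -0.251210
  f(0.663578) = -0.044224
  x_4 = 0.663578 - (-0.044224)×(0.663578 - 0.566748)/(-0.044224 - (-0.251210))
       = 0.684267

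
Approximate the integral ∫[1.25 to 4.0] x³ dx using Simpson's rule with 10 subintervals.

f(x) = x³
a = 1.25, b = 4.0, n = 10
h = (b - a)/n = 0.275000

Simpson's rule: (h/3)[f(x₀) + 4f(x₁) + 2f(x₂) + ... + f(xₙ)]

x_0 = 1.2500, f(x_0) = 1.953125, coefficient = 1
x_1 = 1.5250, f(x_1) = 3.546578, coefficient = 4
x_2 = 1.8000, f(x_2) = 5.832000, coefficient = 2
x_3 = 2.0750, f(x_3) = 8.934172, coefficient = 4
x_4 = 2.3500, f(x_4) = 12.977875, coefficient = 2
x_5 = 2.6250, f(x_5) = 18.087891, coefficient = 4
x_6 = 2.9000, f(x_6) = 24.389000, coefficient = 2
x_7 = 3.1750, f(x_7) = 32.005984, coefficient = 4
x_8 = 3.4500, f(x_8) = 41.063625, coefficient = 2
x_9 = 3.7250, f(x_9) = 51.686703, coefficient = 4
x_10 = 4.0000, f(x_10) = 64.000000, coefficient = 1

I ≈ (0.275000/3) × 691.523438 = 63.389648
Exact value: 63.389648
Error: 0.000000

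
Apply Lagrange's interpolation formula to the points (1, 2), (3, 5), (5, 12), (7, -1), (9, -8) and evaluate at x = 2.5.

Lagrange interpolation formula:
P(x) = Σ yᵢ × Lᵢ(x)
where Lᵢ(x) = Π_{j≠i} (x - xⱼ)/(xᵢ - xⱼ)

L_0(2.5) = (2.5 - 3)/(1 - 3) × (2.5 - 5)/(1 - 5) × (2.5 - 7)/(1 - 7) × (2.5 - 9)/(1 - 9) = 0.095215
L_1(2.5) = (2.5 - 1)/(3 - 1) × (2.5 - 5)/(3 - 5) × (2.5 - 7)/(3 - 7) × (2.5 - 9)/(3 - 9) = 1.142578
L_2(2.5) = (2.5 - 1)/(5 - 1) × (2.5 - 3)/(5 - 3) × (2.5 - 7)/(5 - 7) × (2.5 - 9)/(5 - 9) = -0.342773
L_3(2.5) = (2.5 - 1)/(7 - 1) × (2.5 - 3)/(7 - 3) × (2.5 - 5)/(7 - 5) × (2.5 - 9)/(7 - 9) = 0.126953
L_4(2.5) = (2.5 - 1)/(9 - 1) × (2.5 - 3)/(9 - 3) × (2.5 - 5)/(9 - 5) × (2.5 - 7)/(9 - 7) = -0.021973

P(2.5) = 2×L_0(2.5) + 5×L_1(2.5) + 12×L_2(2.5) + (-1)×L_3(2.5) + (-8)×L_4(2.5)
P(2.5) = 1.838867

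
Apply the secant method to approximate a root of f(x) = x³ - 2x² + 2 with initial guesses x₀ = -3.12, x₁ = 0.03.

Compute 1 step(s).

f(x) = x³ - 2x² + 2
x₀ = -3.12, x₁ = 0.03

Secant formula: x_{n+1} = x_n - f(x_n)(x_n - x_{n-1})/(f(x_n) - f(x_{n-1}))

Iteration 1:
  f(-3.120000) = -47.840128
  f(0.030000) = 1.998227
  x_2 = 0.030000 - 1.998227×(0.030000 - (-3.120000))/(1.998227 - (-47.840128))
       = -0.096297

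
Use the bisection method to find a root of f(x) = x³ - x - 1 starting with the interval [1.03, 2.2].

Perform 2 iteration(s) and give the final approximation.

f(x) = x³ - x - 1
Initial interval: [1.03, 2.2]

Iteration 1:
  c_1 = (1.030000 + 2.200000)/2 = 1.615000
  f(c_1) = f(1.615000) = 1.597283
  f(a) × f(c) < 0, new interval: [1.030000, 1.615000]
Iteration 2:
  c_2 = (1.030000 + 1.615000)/2 = 1.322500
  f(c_2) = f(1.322500) = -0.009439
  f(a) × f(c) ≥ 0, new interval: [1.322500, 1.615000]

After 2 iteration(s), the approximation is c_2 = 1.322500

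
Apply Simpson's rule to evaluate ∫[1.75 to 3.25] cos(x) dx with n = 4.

f(x) = cos(x)
a = 1.75, b = 3.25, n = 4
h = (b - a)/n = 0.375000

Simpson's rule: (h/3)[f(x₀) + 4f(x₁) + 2f(x₂) + ... + f(xₙ)]

x_0 = 1.7500, f(x_0) = -0.178246, coefficient = 1
x_1 = 2.1250, f(x_1) = -0.526266, coefficient = 4
x_2 = 2.5000, f(x_2) = -0.801144, coefficient = 2
x_3 = 2.8750, f(x_3) = -0.964674, coefficient = 4
x_4 = 3.2500, f(x_4) = -0.994130, coefficient = 1

I ≈ (0.375000/3) × -8.738425 = -1.092303
Exact value: -1.092181
Error: 0.000122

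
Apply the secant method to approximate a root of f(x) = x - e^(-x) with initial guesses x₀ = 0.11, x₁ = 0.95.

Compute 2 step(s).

f(x) = x - e^(-x)
x₀ = 0.11, x₁ = 0.95

Secant formula: x_{n+1} = x_n - f(x_n)(x_n - x_{n-1})/(f(x_n) - f(x_{n-1}))

Iteration 1:
  f(0.110000) = -0.785834
  f(0.950000) = 0.563259
  x_2 = 0.950000 - 0.563259×(0.950000 - 0.110000)/(0.563259 - (-0.785834))
       = 0.599292
Iteration 2:
  f(0.950000) = 0.563259
  f(0.599292) = 0.050092
  x_3 = 0.599292 - 0.050092×(0.599292 - 0.950000)/(0.050092 - 0.563259)
       = 0.565058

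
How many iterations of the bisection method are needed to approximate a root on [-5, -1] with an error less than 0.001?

We need (b-a)/2^n ≤ 0.001
(-1 - (-5))/2^n ≤ 0.001
4/2^n ≤ 0.001
2^n ≥ 4000
n ≥ log₂(4000) = 11.97
n ≥ 12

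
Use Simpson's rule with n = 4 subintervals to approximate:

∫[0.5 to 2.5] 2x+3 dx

f(x) = 2x+3
a = 0.5, b = 2.5, n = 4
h = (b - a)/n = 0.500000

Simpson's rule: (h/3)[f(x₀) + 4f(x₁) + 2f(x₂) + ... + f(xₙ)]

x_0 = 0.5000, f(x_0) = 4.000000, coefficient = 1
x_1 = 1.0000, f(x_1) = 5.000000, coefficient = 4
x_2 = 1.5000, f(x_2) = 6.000000, coefficient = 2
x_3 = 2.0000, f(x_3) = 7.000000, coefficient = 4
x_4 = 2.5000, f(x_4) = 8.000000, coefficient = 1

I ≈ (0.500000/3) × 72.000000 = 12.000000
Exact value: 12.000000
Error: 0.000000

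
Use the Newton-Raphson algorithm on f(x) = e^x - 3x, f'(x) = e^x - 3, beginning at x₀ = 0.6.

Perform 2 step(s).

f(x) = e^x - 3x
f'(x) = e^x - 3
x₀ = 0.6

Newton-Raphson formula: x_{n+1} = x_n - f(x_n)/f'(x_n)

Iteration 1:
  f(0.600000) = 0.022119
  f'(0.600000) = -1.177881
  x_1 = 0.600000 - 0.022119/(-1.177881) = 0.618778
Iteration 2:
  f(0.618778) = 0.000323
  f'(0.618778) = -1.143341
  x_2 = 0.618778 - 0.000323/(-1.143341) = 0.619061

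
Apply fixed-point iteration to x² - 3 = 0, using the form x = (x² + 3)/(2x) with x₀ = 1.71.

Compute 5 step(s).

Equation: x² - 3 = 0
Fixed-point form: x = (x² + 3)/(2x)
x₀ = 1.71

x_1 = g(1.710000) = 1.732193
x_2 = g(1.732193) = 1.732051
x_3 = g(1.732051) = 1.732051
x_4 = g(1.732051) = 1.732051
x_5 = g(1.732051) = 1.732051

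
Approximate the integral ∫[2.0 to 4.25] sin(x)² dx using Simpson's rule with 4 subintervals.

f(x) = sin(x)²
a = 2.0, b = 4.25, n = 4
h = (b - a)/n = 0.562500

Simpson's rule: (h/3)[f(x₀) + 4f(x₁) + 2f(x₂) + ... + f(xₙ)]

x_0 = 2.0000, f(x_0) = 0.826822, coefficient = 1
x_1 = 2.5625, f(x_1) = 0.299499, coefficient = 4
x_2 = 3.1250, f(x_2) = 0.000275, coefficient = 2
x_3 = 3.6875, f(x_3) = 0.269562, coefficient = 4
x_4 = 4.2500, f(x_4) = 0.801006, coefficient = 1

I ≈ (0.562500/3) × 3.904622 = 0.732117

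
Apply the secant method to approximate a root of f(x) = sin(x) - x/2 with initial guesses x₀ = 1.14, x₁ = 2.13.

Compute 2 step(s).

f(x) = sin(x) - x/2
x₀ = 1.14, x₁ = 2.13

Secant formula: x_{n+1} = x_n - f(x_n)(x_n - x_{n-1})/(f(x_n) - f(x_{n-1}))

Iteration 1:
  f(1.140000) = 0.338633
  f(2.130000) = -0.217322
  x_2 = 2.130000 - (-0.217322)×(2.130000 - 1.140000)/(-0.217322 - 0.338633)
       = 1.743011
Iteration 2:
  f(2.130000) = -0.217322
  f(1.743011) = 0.113702
  x_3 = 1.743011 - 0.113702×(1.743011 - 2.130000)/(0.113702 - (-0.217322))
       = 1.875936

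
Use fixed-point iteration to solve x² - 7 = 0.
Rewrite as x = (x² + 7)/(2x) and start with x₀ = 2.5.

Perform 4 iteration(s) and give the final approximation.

Equation: x² - 7 = 0
Fixed-point form: x = (x² + 7)/(2x)
x₀ = 2.5

x_1 = g(2.500000) = 2.650000
x_2 = g(2.650000) = 2.645755
x_3 = g(2.645755) = 2.645751
x_4 = g(2.645751) = 2.645751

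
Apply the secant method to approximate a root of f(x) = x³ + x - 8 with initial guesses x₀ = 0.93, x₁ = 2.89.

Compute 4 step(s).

f(x) = x³ + x - 8
x₀ = 0.93, x₁ = 2.89

Secant formula: x_{n+1} = x_n - f(x_n)(x_n - x_{n-1})/(f(x_n) - f(x_{n-1}))

Iteration 1:
  f(0.930000) = -6.265643
  f(2.890000) = 19.027569
  x_2 = 2.890000 - 19.027569×(2.890000 - 0.930000)/(19.027569 - (-6.265643))
       = 1.415532
Iteration 2:
  f(2.890000) = 19.027569
  f(1.415532) = -3.748124
  x_3 = 1.415532 - (-3.748124)×(1.415532 - 2.890000)/(-3.748124 - 19.027569)
       = 1.658180
Iteration 3:
  f(1.415532) = -3.748124
  f(1.658180) = -1.782549
  x_4 = 1.658180 - (-1.782549)×(1.658180 - 1.415532)/(-1.782549 - (-3.748124))
       = 1.878235
Iteration 4:
  f(1.658180) = -1.782549
  f(1.878235) = 0.504206
  x_5 = 1.878235 - 0.504206×(1.878235 - 1.658180)/(0.504206 - (-1.782549))
       = 1.829715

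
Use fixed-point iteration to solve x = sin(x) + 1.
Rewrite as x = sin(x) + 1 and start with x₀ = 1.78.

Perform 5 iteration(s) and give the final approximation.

Equation: x = sin(x) + 1
Fixed-point form: x = sin(x) + 1
x₀ = 1.78

x_1 = g(1.780000) = 1.978197
x_2 = g(1.978197) = 1.918154
x_3 = g(1.918154) = 1.940275
x_4 = g(1.940275) = 1.932516
x_5 = g(1.932516) = 1.935290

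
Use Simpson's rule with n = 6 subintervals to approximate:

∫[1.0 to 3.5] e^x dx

f(x) = e^x
a = 1.0, b = 3.5, n = 6
h = (b - a)/n = 0.416667

Simpson's rule: (h/3)[f(x₀) + 4f(x₁) + 2f(x₂) + ... + f(xₙ)]

x_0 = 1.0000, f(x_0) = 2.718282, coefficient = 1
x_1 = 1.4167, f(x_1) = 4.123353, coefficient = 4
x_2 = 1.8333, f(x_2) = 6.254701, coefficient = 2
x_3 = 2.2500, f(x_3) = 9.487736, coefficient = 4
x_4 = 2.6667, f(x_4) = 14.391916, coefficient = 2
x_5 = 3.0833, f(x_5) = 21.831051, coefficient = 4
x_6 = 3.5000, f(x_6) = 33.115452, coefficient = 1

I ≈ (0.416667/3) × 218.895529 = 30.402157
Exact value: 30.397170
Error: 0.004987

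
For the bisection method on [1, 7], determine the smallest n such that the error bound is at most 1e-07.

We need (b-a)/2^n ≤ 1e-07
(7 - 1)/2^n ≤ 1e-07
6/2^n ≤ 1e-07
2^n ≥ 60000000
n ≥ log₂(60000000) = 25.84
n ≥ 26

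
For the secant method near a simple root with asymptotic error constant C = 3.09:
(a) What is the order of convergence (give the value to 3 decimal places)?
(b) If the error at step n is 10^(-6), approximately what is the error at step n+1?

(a) Secant method has superlinear convergence with order φ = (1+√5)/2 ≈ 1.618.
    This means |e_{n+1}| ≈ C|e_n|^1.618.

(b) With |e_n| = 10^(-6) and C = 3.09:
    |e_{n+1}| ≈ 3.09 × (10^(-6))^1.618 = 3.09 × 10^(-9.71)

(a) ≈ 1.618 (golden ratio); (b) |e_{n+1}| ≈ 6.050e-10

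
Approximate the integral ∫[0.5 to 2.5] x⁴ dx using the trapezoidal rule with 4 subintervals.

f(x) = x⁴
a = 0.5, b = 2.5, n = 4
h = (b - a)/n = 0.500000

Trapezoidal rule: (h/2)[f(x₀) + 2f(x₁) + 2f(x₂) + ... + f(xₙ)]

x_0 = 0.5000, f(x_0) = 0.062500, coefficient = 1
x_1 = 1.0000, f(x_1) = 1.000000, coefficient = 2
x_2 = 1.5000, f(x_2) = 5.062500, coefficient = 2
x_3 = 2.0000, f(x_3) = 16.000000, coefficient = 2
x_4 = 2.5000, f(x_4) = 39.062500, coefficient = 1

I ≈ (0.500000/2) × 83.250000 = 20.812500
Exact value: 19.525000
Error: 1.287500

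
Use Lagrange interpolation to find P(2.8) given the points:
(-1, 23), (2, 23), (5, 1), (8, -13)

Lagrange interpolation formula:
P(x) = Σ yᵢ × Lᵢ(x)
where Lᵢ(x) = Π_{j≠i} (x - xⱼ)/(xᵢ - xⱼ)

L_0(2.8) = (2.8 - 2)/(-1 - 2) × (2.8 - 5)/(-1 - 5) × (2.8 - 8)/(-1 - 8) = -0.056494
L_1(2.8) = (2.8 - (-1))/(2 - (-1)) × (2.8 - 5)/(2 - 5) × (2.8 - 8)/(2 - 8) = 0.805037
L_2(2.8) = (2.8 - (-1))/(5 - (-1)) × (2.8 - 2)/(5 - 2) × (2.8 - 8)/(5 - 8) = 0.292741
L_3(2.8) = (2.8 - (-1))/(8 - (-1)) × (2.8 - 2)/(8 - 2) × (2.8 - 5)/(8 - 5) = -0.041284

P(2.8) = 23×L_0(2.8) + 23×L_1(2.8) + 1×L_2(2.8) + (-13)×L_3(2.8)
P(2.8) = 18.045926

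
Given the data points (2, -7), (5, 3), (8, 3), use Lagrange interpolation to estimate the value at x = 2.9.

Lagrange interpolation formula:
P(x) = Σ yᵢ × Lᵢ(x)
where Lᵢ(x) = Π_{j≠i} (x - xⱼ)/(xᵢ - xⱼ)

L_0(2.9) = (2.9 - 5)/(2 - 5) × (2.9 - 8)/(2 - 8) = 0.595000
L_1(2.9) = (2.9 - 2)/(5 - 2) × (2.9 - 8)/(5 - 8) = 0.510000
L_2(2.9) = (2.9 - 2)/(8 - 2) × (2.9 - 5)/(8 - 5) = -0.105000

P(2.9) = (-7)×L_0(2.9) + 3×L_1(2.9) + 3×L_2(2.9)
P(2.9) = -2.950000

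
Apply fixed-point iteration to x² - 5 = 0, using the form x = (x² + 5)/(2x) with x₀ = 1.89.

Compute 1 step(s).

Equation: x² - 5 = 0
Fixed-point form: x = (x² + 5)/(2x)
x₀ = 1.89

x_1 = g(1.890000) = 2.267751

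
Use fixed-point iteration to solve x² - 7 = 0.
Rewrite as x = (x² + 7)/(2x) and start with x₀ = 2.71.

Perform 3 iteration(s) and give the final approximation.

Equation: x² - 7 = 0
Fixed-point form: x = (x² + 7)/(2x)
x₀ = 2.71

x_1 = g(2.710000) = 2.646513
x_2 = g(2.646513) = 2.645751
x_3 = g(2.645751) = 2.645751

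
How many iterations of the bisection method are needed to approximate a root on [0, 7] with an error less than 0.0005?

We need (b-a)/2^n ≤ 0.0005
(7 - 0)/2^n ≤ 0.0005
7/2^n ≤ 0.0005
2^n ≥ 14000
n ≥ log₂(14000) = 13.77
n ≥ 14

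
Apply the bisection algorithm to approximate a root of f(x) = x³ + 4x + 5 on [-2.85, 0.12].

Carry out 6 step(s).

f(x) = x³ + 4x + 5
Initial interval: [-2.85, 0.12]

Iteration 1:
  c_1 = (-2.850000 + 0.120000)/2 = -1.365000
  f(c_1) = f(-1.365000) = -3.003302
  f(a) × f(c) ≥ 0, new interval: [-1.365000, 0.120000]
Iteration 2:
  c_2 = (-1.365000 + 0.120000)/2 = -0.622500
  f(c_2) = f(-0.622500) = 2.268777
  f(a) × f(c) < 0, new interval: [-1.365000, -0.622500]
Iteration 3:
  c_3 = (-1.365000 + (-0.622500))/2 = -0.993750
  f(c_3) = f(-0.993750) = 0.043633
  f(a) × f(c) < 0, new interval: [-1.365000, -0.993750]
Iteration 4:
  c_4 = (-1.365000 + (-0.993750))/2 = -1.179375
  f(c_4) = f(-1.179375) = -1.357923
  f(a) × f(c) ≥ 0, new interval: [-1.179375, -0.993750]
Iteration 5:
  c_5 = (-1.179375 + (-0.993750))/2 = -1.086563
  f(c_5) = f(-1.086563) = -0.629065
  f(a) × f(c) ≥ 0, new interval: [-1.086563, -0.993750]
Iteration 6:
  c_6 = (-1.086563 + (-0.993750))/2 = -1.040156
  f(c_6) = f(-1.040156) = -0.285996
  f(a) × f(c) ≥ 0, new interval: [-1.040156, -0.993750]

After 6 iteration(s), the approximation is c_6 = -1.040156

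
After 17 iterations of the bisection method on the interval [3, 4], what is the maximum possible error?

Bisection error bound: |error| ≤ (b-a)/2^n
|error| ≤ (4 - 3)/2^17 = 1/2^17
|error| ≤ 0.0000076294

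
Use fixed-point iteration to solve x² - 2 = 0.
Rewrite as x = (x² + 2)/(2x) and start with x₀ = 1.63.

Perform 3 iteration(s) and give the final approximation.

Equation: x² - 2 = 0
Fixed-point form: x = (x² + 2)/(2x)
x₀ = 1.63

x_1 = g(1.630000) = 1.428497
x_2 = g(1.428497) = 1.414285
x_3 = g(1.414285) = 1.414214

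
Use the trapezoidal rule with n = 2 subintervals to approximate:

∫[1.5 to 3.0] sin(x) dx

f(x) = sin(x)
a = 1.5, b = 3.0, n = 2
h = (b - a)/n = 0.750000

Trapezoidal rule: (h/2)[f(x₀) + 2f(x₁) + 2f(x₂) + ... + f(xₙ)]

x_0 = 1.5000, f(x_0) = 0.997495, coefficient = 1
x_1 = 2.2500, f(x_1) = 0.778073, coefficient = 2
x_2 = 3.0000, f(x_2) = 0.141120, coefficient = 1

I ≈ (0.750000/2) × 2.694761 = 1.010536
Exact value: 1.060730
Error: 0.050194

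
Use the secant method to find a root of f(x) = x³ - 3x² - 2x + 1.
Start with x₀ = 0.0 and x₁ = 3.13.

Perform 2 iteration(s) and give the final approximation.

f(x) = x³ - 3x² - 2x + 1
x₀ = 0.0, x₁ = 3.13

Secant formula: x_{n+1} = x_n - f(x_n)(x_n - x_{n-1})/(f(x_n) - f(x_{n-1}))

Iteration 1:
  f(0.000000) = 1.000000
  f(3.130000) = -3.986403
  x_2 = 3.130000 - (-3.986403)×(3.130000 - 0.000000)/(-3.986403 - 1.000000)
       = 0.627707
Iteration 2:
  f(3.130000) = -3.986403
  f(0.627707) = -1.190136
  x_3 = 0.627707 - (-1.190136)×(0.627707 - 3.130000)/(-1.190136 - (-3.986403))
       = -0.437308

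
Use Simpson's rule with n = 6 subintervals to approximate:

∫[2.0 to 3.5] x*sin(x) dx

f(x) = x*sin(x)
a = 2.0, b = 3.5, n = 6
h = (b - a)/n = 0.250000

Simpson's rule: (h/3)[f(x₀) + 4f(x₁) + 2f(x₂) + ... + f(xₙ)]

x_0 = 2.0000, f(x_0) = 1.818595, coefficient = 1
x_1 = 2.2500, f(x_1) = 1.750665, coefficient = 4
x_2 = 2.5000, f(x_2) = 1.496180, coefficient = 2
x_3 = 2.7500, f(x_3) = 1.049568, coefficient = 4
x_4 = 3.0000, f(x_4) = 0.423360, coefficient = 2
x_5 = 3.2500, f(x_5) = -0.351634, coefficient = 4
x_6 = 3.5000, f(x_6) = -1.227741, coefficient = 1

I ≈ (0.250000/3) × 14.224327 = 1.185361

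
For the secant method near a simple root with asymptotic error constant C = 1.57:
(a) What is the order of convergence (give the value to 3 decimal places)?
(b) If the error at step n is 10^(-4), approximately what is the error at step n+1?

(a) Secant method has superlinear convergence with order φ = (1+√5)/2 ≈ 1.618.
    This means |e_{n+1}| ≈ C|e_n|^1.618.

(b) With |e_n| = 10^(-4) and C = 1.57:
    |e_{n+1}| ≈ 1.57 × (10^(-4))^1.618 = 1.57 × 10^(-6.47)

(a) ≈ 1.618 (golden ratio); (b) |e_{n+1}| ≈ 5.294e-07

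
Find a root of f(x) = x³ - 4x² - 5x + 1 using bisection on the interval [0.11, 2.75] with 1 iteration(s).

f(x) = x³ - 4x² - 5x + 1
Initial interval: [0.11, 2.75]

Iteration 1:
  c_1 = (0.110000 + 2.750000)/2 = 1.430000
  f(c_1) = f(1.430000) = -11.405393
  f(a) × f(c) < 0, new interval: [0.110000, 1.430000]

After 1 iteration(s), the approximation is c_1 = 1.430000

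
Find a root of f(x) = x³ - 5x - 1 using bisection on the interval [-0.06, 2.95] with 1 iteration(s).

f(x) = x³ - 5x - 1
Initial interval: [-0.06, 2.95]

Iteration 1:
  c_1 = (-0.060000 + 2.950000)/2 = 1.445000
  f(c_1) = f(1.445000) = -5.207804
  f(a) × f(c) ≥ 0, new interval: [1.445000, 2.950000]

After 1 iteration(s), the approximation is c_1 = 1.445000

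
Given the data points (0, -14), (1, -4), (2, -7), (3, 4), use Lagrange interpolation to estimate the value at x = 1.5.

Lagrange interpolation formula:
P(x) = Σ yᵢ × Lᵢ(x)
where Lᵢ(x) = Π_{j≠i} (x - xⱼ)/(xᵢ - xⱼ)

L_0(1.5) = (1.5 - 1)/(0 - 1) × (1.5 - 2)/(0 - 2) × (1.5 - 3)/(0 - 3) = -0.062500
L_1(1.5) = (1.5 - 0)/(1 - 0) × (1.5 - 2)/(1 - 2) × (1.5 - 3)/(1 - 3) = 0.562500
L_2(1.5) = (1.5 - 0)/(2 - 0) × (1.5 - 1)/(2 - 1) × (1.5 - 3)/(2 - 3) = 0.562500
L_3(1.5) = (1.5 - 0)/(3 - 0) × (1.5 - 1)/(3 - 1) × (1.5 - 2)/(3 - 2) = -0.062500

P(1.5) = (-14)×L_0(1.5) + (-4)×L_1(1.5) + (-7)×L_2(1.5) + 4×L_3(1.5)
P(1.5) = -5.562500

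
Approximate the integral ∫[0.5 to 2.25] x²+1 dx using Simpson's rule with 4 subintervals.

f(x) = x²+1
a = 0.5, b = 2.25, n = 4
h = (b - a)/n = 0.437500

Simpson's rule: (h/3)[f(x₀) + 4f(x₁) + 2f(x₂) + ... + f(xₙ)]

x_0 = 0.5000, f(x_0) = 1.250000, coefficient = 1
x_1 = 0.9375, f(x_1) = 1.878906, coefficient = 4
x_2 = 1.3750, f(x_2) = 2.890625, coefficient = 2
x_3 = 1.8125, f(x_3) = 4.285156, coefficient = 4
x_4 = 2.2500, f(x_4) = 6.062500, coefficient = 1

I ≈ (0.437500/3) × 37.750000 = 5.505208
Exact value: 5.505208
Error: 0.000000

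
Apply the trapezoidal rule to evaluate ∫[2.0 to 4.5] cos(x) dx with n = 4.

f(x) = cos(x)
a = 2.0, b = 4.5, n = 4
h = (b - a)/n = 0.625000

Trapezoidal rule: (h/2)[f(x₀) + 2f(x₁) + 2f(x₂) + ... + f(xₙ)]

x_0 = 2.0000, f(x_0) = -0.416147, coefficient = 1
x_1 = 2.6250, f(x_1) = -0.869507, coefficient = 2
x_2 = 3.2500, f(x_2) = -0.994130, coefficient = 2
x_3 = 3.8750, f(x_3) = -0.742898, coefficient = 2
x_4 = 4.5000, f(x_4) = -0.210796, coefficient = 1

I ≈ (0.625000/2) × -5.840012 = -1.825004
Exact value: -1.886828
Error: 0.061824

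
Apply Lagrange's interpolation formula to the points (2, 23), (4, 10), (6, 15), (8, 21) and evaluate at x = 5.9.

Lagrange interpolation formula:
P(x) = Σ yᵢ × Lᵢ(x)
where Lᵢ(x) = Π_{j≠i} (x - xⱼ)/(xᵢ - xⱼ)

L_0(5.9) = (5.9 - 4)/(2 - 4) × (5.9 - 6)/(2 - 6) × (5.9 - 8)/(2 - 8) = -0.008312
L_1(5.9) = (5.9 - 2)/(4 - 2) × (5.9 - 6)/(4 - 6) × (5.9 - 8)/(4 - 8) = 0.051187
L_2(5.9) = (5.9 - 2)/(6 - 2) × (5.9 - 4)/(6 - 4) × (5.9 - 8)/(6 - 8) = 0.972563
L_3(5.9) = (5.9 - 2)/(8 - 2) × (5.9 - 4)/(8 - 4) × (5.9 - 6)/(8 - 6) = -0.015437

P(5.9) = 23×L_0(5.9) + 10×L_1(5.9) + 15×L_2(5.9) + 21×L_3(5.9)
P(5.9) = 14.584938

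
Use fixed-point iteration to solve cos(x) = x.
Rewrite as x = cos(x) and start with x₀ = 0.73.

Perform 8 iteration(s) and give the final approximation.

Equation: cos(x) = x
Fixed-point form: x = cos(x)
x₀ = 0.73

x_1 = g(0.730000) = 0.745174
x_2 = g(0.745174) = 0.734970
x_3 = g(0.734970) = 0.741851
x_4 = g(0.741851) = 0.737219
x_5 = g(0.737219) = 0.740341
x_6 = g(0.740341) = 0.738239
x_7 = g(0.738239) = 0.739655
x_8 = g(0.739655) = 0.738701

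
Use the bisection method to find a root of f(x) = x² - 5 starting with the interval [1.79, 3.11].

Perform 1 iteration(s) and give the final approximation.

f(x) = x² - 5
Initial interval: [1.79, 3.11]

Iteration 1:
  c_1 = (1.790000 + 3.110000)/2 = 2.450000
  f(c_1) = f(2.450000) = 1.002500
  f(a) × f(c) < 0, new interval: [1.790000, 2.450000]

After 1 iteration(s), the approximation is c_1 = 2.450000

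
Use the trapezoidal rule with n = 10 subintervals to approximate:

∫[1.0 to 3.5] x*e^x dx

f(x) = x*e^x
a = 1.0, b = 3.5, n = 10
h = (b - a)/n = 0.250000

Trapezoidal rule: (h/2)[f(x₀) + 2f(x₁) + 2f(x₂) + ... + f(xₙ)]

x_0 = 1.0000, f(x_0) = 2.718282, coefficient = 1
x_1 = 1.2500, f(x_1) = 4.362929, coefficient = 2
x_2 = 1.5000, f(x_2) = 6.722534, coefficient = 2
x_3 = 1.7500, f(x_3) = 10.070555, coefficient = 2
x_4 = 2.0000, f(x_4) = 14.778112, coefficient = 2
x_5 = 2.2500, f(x_5) = 21.347406, coefficient = 2
x_6 = 2.5000, f(x_6) = 30.456235, coefficient = 2
x_7 = 2.7500, f(x_7) = 43.017238, coefficient = 2
x_8 = 3.0000, f(x_8) = 60.256611, coefficient = 2
x_9 = 3.2500, f(x_9) = 83.818605, coefficient = 2
x_10 = 3.5000, f(x_10) = 115.904082, coefficient = 1

I ≈ (0.250000/2) × 668.282809 = 83.535351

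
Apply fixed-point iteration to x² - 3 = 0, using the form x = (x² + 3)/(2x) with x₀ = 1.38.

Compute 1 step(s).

Equation: x² - 3 = 0
Fixed-point form: x = (x² + 3)/(2x)
x₀ = 1.38

x_1 = g(1.380000) = 1.776957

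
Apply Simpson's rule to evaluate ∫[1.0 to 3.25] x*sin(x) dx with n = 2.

f(x) = x*sin(x)
a = 1.0, b = 3.25, n = 2
h = (b - a)/n = 1.125000

Simpson's rule: (h/3)[f(x₀) + 4f(x₁) + 2f(x₂) + ... + f(xₙ)]

x_0 = 1.0000, f(x_0) = 0.841471, coefficient = 1
x_1 = 2.1250, f(x_1) = 1.806930, coefficient = 4
x_2 = 3.2500, f(x_2) = -0.351634, coefficient = 1

I ≈ (1.125000/3) × 7.717555 = 2.894083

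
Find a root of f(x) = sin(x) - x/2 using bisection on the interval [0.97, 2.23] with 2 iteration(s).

f(x) = sin(x) - x/2
Initial interval: [0.97, 2.23]

Iteration 1:
  c_1 = (0.970000 + 2.230000)/2 = 1.600000
  f(c_1) = f(1.600000) = 0.199574
  f(a) × f(c) ≥ 0, new interval: [1.600000, 2.230000]
Iteration 2:
  c_2 = (1.600000 + 2.230000)/2 = 1.915000
  f(c_2) = f(1.915000) = -0.016156
  f(a) × f(c) < 0, new interval: [1.600000, 1.915000]

After 2 iteration(s), the approximation is c_2 = 1.915000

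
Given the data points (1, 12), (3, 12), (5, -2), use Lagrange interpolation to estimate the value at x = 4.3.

Lagrange interpolation formula:
P(x) = Σ yᵢ × Lᵢ(x)
where Lᵢ(x) = Π_{j≠i} (x - xⱼ)/(xᵢ - xⱼ)

L_0(4.3) = (4.3 - 3)/(1 - 3) × (4.3 - 5)/(1 - 5) = -0.113750
L_1(4.3) = (4.3 - 1)/(3 - 1) × (4.3 - 5)/(3 - 5) = 0.577500
L_2(4.3) = (4.3 - 1)/(5 - 1) × (4.3 - 3)/(5 - 3) = 0.536250

P(4.3) = 12×L_0(4.3) + 12×L_1(4.3) + (-2)×L_2(4.3)
P(4.3) = 4.492500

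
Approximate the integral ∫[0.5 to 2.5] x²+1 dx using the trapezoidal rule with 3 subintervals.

f(x) = x²+1
a = 0.5, b = 2.5, n = 3
h = (b - a)/n = 0.666667

Trapezoidal rule: (h/2)[f(x₀) + 2f(x₁) + 2f(x₂) + ... + f(xₙ)]

x_0 = 0.5000, f(x_0) = 1.250000, coefficient = 1
x_1 = 1.1667, f(x_1) = 2.361111, coefficient = 2
x_2 = 1.8333, f(x_2) = 4.361111, coefficient = 2
x_3 = 2.5000, f(x_3) = 7.250000, coefficient = 1

I ≈ (0.666667/2) × 21.944444 = 7.314815
Exact value: 7.166667
Error: 0.148148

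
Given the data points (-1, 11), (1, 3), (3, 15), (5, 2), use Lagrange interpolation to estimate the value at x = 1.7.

Lagrange interpolation formula:
P(x) = Σ yᵢ × Lᵢ(x)
where Lᵢ(x) = Π_{j≠i} (x - xⱼ)/(xᵢ - xⱼ)

L_0(1.7) = (1.7 - 1)/(-1 - 1) × (1.7 - 3)/(-1 - 3) × (1.7 - 5)/(-1 - 5) = -0.062562
L_1(1.7) = (1.7 - (-1))/(1 - (-1)) × (1.7 - 3)/(1 - 3) × (1.7 - 5)/(1 - 5) = 0.723938
L_2(1.7) = (1.7 - (-1))/(3 - (-1)) × (1.7 - 1)/(3 - 1) × (1.7 - 5)/(3 - 5) = 0.389812
L_3(1.7) = (1.7 - (-1))/(5 - (-1)) × (1.7 - 1)/(5 - 1) × (1.7 - 3)/(5 - 3) = -0.051188

P(1.7) = 11×L_0(1.7) + 3×L_1(1.7) + 15×L_2(1.7) + 2×L_3(1.7)
P(1.7) = 7.228437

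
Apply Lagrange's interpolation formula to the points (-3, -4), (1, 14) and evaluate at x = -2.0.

Lagrange interpolation formula:
P(x) = Σ yᵢ × Lᵢ(x)
where Lᵢ(x) = Π_{j≠i} (x - xⱼ)/(xᵢ - xⱼ)

L_0(-2.0) = (-2.0 - 1)/(-3 - 1) = 0.750000
L_1(-2.0) = (-2.0 - (-3))/(1 - (-3)) = 0.250000

P(-2.0) = (-4)×L_0(-2.0) + 14×L_1(-2.0)
P(-2.0) = 0.500000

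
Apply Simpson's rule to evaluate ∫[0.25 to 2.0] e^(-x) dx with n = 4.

f(x) = e^(-x)
a = 0.25, b = 2.0, n = 4
h = (b - a)/n = 0.437500

Simpson's rule: (h/3)[f(x₀) + 4f(x₁) + 2f(x₂) + ... + f(xₙ)]

x_0 = 0.2500, f(x_0) = 0.778801, coefficient = 1
x_1 = 0.6875, f(x_1) = 0.502832, coefficient = 4
x_2 = 1.1250, f(x_2) = 0.324652, coefficient = 2
x_3 = 1.5625, f(x_3) = 0.209611, coefficient = 4
x_4 = 2.0000, f(x_4) = 0.135335, coefficient = 1

I ≈ (0.437500/3) × 4.413213 = 0.643594
Exact value: 0.643465
Error: 0.000128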